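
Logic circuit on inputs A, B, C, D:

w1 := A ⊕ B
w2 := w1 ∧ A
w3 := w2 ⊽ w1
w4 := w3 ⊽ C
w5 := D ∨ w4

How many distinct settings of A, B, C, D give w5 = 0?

6

w5 = D ∨ w4 must be 0, so both D = 0 and w4 = 0.
Enumerating the 16 input combinations, 6 give w5 = 0 and 10 give w5 = 1.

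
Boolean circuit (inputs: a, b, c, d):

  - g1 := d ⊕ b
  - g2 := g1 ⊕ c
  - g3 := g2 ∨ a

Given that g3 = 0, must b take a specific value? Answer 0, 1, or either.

Both values of b occur among assignments with g3 = 0:
  b=0: a=0, b=0, c=0, d=0
  b=1: a=0, b=1, c=0, d=1

either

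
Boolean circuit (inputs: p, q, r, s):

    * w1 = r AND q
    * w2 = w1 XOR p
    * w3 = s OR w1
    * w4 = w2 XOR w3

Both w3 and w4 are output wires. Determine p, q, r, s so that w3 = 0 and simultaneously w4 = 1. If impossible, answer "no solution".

Check with p=1, q=0, r=0, s=0:
w1 = r AND q = 0 AND 0 = 0
w2 = w1 XOR p = 0 XOR 1 = 1
w3 = s OR w1 = 0 OR 0 = 0
w4 = w2 XOR w3 = 1 XOR 0 = 1
So w3 = 0 and w4 = 1.

p=1, q=0, r=0, s=0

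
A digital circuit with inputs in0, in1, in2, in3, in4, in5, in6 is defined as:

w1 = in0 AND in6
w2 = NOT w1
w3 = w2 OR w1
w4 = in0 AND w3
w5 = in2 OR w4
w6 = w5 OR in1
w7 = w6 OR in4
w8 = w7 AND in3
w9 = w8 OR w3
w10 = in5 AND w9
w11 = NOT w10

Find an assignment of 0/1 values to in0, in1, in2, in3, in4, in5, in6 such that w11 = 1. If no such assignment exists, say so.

w11 = NOT w10 must be 1, so w10 = 0.
w10 = in5 AND w9 must be 0, so at least one of in5, w9 is 0.
Check with in0=1, in1=1, in2=0, in3=1, in4=1, in5=0, in6=0:
w1 = in0 AND in6 = 1 AND 0 = 0
w2 = NOT w1 = NOT 0 = 1
w3 = w2 OR w1 = 1 OR 0 = 1
w4 = in0 AND w3 = 1 AND 1 = 1
w5 = in2 OR w4 = 0 OR 1 = 1
w6 = w5 OR in1 = 1 OR 1 = 1
w7 = w6 OR in4 = 1 OR 1 = 1
w8 = w7 AND in3 = 1 AND 1 = 1
w9 = w8 OR w3 = 1 OR 1 = 1
w10 = in5 AND w9 = 0 AND 1 = 0
w11 = NOT w10 = NOT 0 = 1
So w11 = 1 as required.

in0=1, in1=1, in2=0, in3=1, in4=1, in5=0, in6=0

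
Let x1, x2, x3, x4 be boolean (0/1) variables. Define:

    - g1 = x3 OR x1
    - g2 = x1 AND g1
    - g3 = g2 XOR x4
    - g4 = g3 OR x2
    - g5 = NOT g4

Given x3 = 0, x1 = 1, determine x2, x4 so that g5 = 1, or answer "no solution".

g5 = NOT g4 must be 1, so g4 = 0.
Check with x3 = 0, x1 = 1 and x2=0, x4=1:
g1 = x3 OR x1 = 0 OR 1 = 1
g2 = x1 AND g1 = 1 AND 1 = 1
g3 = g2 XOR x4 = 1 XOR 1 = 0
g4 = g3 OR x2 = 0 OR 0 = 0
g5 = NOT g4 = NOT 0 = 1
So g5 = 1.

x2=0, x4=1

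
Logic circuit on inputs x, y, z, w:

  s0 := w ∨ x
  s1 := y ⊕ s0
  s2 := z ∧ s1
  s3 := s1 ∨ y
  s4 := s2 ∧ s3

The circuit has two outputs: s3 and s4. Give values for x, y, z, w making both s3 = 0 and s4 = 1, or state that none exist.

Across all 16 input combinations, none give both s3 = 0 and s4 = 1.

no solution exists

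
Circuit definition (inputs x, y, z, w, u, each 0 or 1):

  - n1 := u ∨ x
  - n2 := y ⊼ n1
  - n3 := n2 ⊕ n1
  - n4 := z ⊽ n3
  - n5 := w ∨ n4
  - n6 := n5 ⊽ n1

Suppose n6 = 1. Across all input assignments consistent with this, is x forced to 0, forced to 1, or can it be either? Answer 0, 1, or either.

n6 = n5 ⊽ n1 must be 1, so both n5 = 0 and n1 = 0.
n5 = w ∨ n4 must be 0, so both w = 0 and n4 = 0.
n1 = u ∨ x must be 0, so both u = 0 and x = 0.
Every assignment with n6 = 1 has x = 0; there are 4 such assignment(s).
  x=0, y=0, z=0, w=0, u=0
  x=0, y=0, z=1, w=0, u=0
  x=0, y=1, z=0, w=0, u=0
  x=0, y=1, z=1, w=0, u=0

0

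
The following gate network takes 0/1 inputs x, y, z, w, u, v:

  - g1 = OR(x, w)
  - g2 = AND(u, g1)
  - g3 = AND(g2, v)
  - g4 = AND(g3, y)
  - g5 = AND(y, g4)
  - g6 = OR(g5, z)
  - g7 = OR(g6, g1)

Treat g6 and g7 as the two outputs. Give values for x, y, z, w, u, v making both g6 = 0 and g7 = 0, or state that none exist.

Check with x=0, y=1, z=0, w=0, u=0, v=1:
g1 = OR(x, w) = OR(0, 0) = 0
g2 = AND(u, g1) = AND(0, 0) = 0
g3 = AND(g2, v) = AND(0, 1) = 0
g4 = AND(g3, y) = AND(0, 1) = 0
g5 = AND(y, g4) = AND(1, 0) = 0
g6 = OR(g5, z) = OR(0, 0) = 0
g7 = OR(g6, g1) = OR(0, 0) = 0
So g6 = 0 and g7 = 0.

x=0, y=1, z=0, w=0, u=0, v=1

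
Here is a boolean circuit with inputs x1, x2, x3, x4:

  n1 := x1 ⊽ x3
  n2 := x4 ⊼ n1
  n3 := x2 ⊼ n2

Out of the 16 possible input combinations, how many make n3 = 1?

n3 = x2 ⊼ n2 must be 1, so at least one of x2, n2 is 0.
Enumerating the 16 input combinations, 9 give n3 = 1 and 7 give n3 = 0.

9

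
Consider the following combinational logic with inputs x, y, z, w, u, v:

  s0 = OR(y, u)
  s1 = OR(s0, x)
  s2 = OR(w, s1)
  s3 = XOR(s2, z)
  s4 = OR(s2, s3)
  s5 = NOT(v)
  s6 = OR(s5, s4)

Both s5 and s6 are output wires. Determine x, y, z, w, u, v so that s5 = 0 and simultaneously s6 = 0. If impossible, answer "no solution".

Check with x=0 y=0 z=0 w=0 u=0 v=1:
s0 = OR(y, u) = OR(0, 0) = 0
s1 = OR(s0, x) = OR(0, 0) = 0
s2 = OR(w, s1) = OR(0, 0) = 0
s3 = XOR(s2, z) = XOR(0, 0) = 0
s4 = OR(s2, s3) = OR(0, 0) = 0
s5 = NOT(v) = NOT 1 = 0
s6 = OR(s5, s4) = OR(0, 0) = 0
So s5 = 0 and s6 = 0.

x=0 y=0 z=0 w=0 u=0 v=1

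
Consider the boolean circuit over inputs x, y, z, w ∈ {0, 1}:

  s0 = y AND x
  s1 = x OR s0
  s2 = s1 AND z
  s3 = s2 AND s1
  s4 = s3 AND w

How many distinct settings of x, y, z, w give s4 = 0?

s4 = s3 AND w must be 0, so at least one of s3, w is 0.
Enumerating the 16 input combinations, 14 give s4 = 0 and 2 give s4 = 1.

14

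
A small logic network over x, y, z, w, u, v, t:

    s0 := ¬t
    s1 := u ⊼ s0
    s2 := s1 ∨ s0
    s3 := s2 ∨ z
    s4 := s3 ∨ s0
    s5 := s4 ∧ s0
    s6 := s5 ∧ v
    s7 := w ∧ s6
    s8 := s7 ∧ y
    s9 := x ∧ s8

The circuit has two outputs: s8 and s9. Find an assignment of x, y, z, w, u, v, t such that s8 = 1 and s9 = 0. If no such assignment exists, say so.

x=0, y=1, z=0, w=1, u=1, v=1, t=0

Check with x=0, y=1, z=0, w=1, u=1, v=1, t=0:
s0 = ¬t = ¬0 = 1
s1 = u ⊼ s0 = 1 ⊼ 1 = 0
s2 = s1 ∨ s0 = 0 ∨ 1 = 1
s3 = s2 ∨ z = 1 ∨ 0 = 1
s4 = s3 ∨ s0 = 1 ∨ 1 = 1
s5 = s4 ∧ s0 = 1 ∧ 1 = 1
s6 = s5 ∧ v = 1 ∧ 1 = 1
s7 = w ∧ s6 = 1 ∧ 1 = 1
s8 = s7 ∧ y = 1 ∧ 1 = 1
s9 = x ∧ s8 = 0 ∧ 1 = 0
So s8 = 1 and s9 = 0.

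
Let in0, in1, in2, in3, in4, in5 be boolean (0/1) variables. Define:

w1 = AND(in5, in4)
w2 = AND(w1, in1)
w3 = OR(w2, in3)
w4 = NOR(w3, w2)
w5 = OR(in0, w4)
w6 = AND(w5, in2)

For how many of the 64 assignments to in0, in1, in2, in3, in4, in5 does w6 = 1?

w6 = AND(w5, in2) must be 1, so both w5 = 1 and in2 = 1.
w5 = OR(in0, w4) must be 1, so at least one of in0, w4 is 1.
Enumerating the 64 input combinations, 23 give w6 = 1 and 41 give w6 = 0.

23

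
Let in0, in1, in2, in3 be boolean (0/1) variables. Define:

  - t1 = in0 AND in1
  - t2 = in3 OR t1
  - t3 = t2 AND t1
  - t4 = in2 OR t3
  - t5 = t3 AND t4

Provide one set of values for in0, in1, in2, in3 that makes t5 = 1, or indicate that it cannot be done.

in0=1, in1=1, in2=0, in3=1

Check with in0=1, in1=1, in2=0, in3=1:
t1 = in0 AND in1 = 1 AND 1 = 1
t2 = in3 OR t1 = 1 OR 1 = 1
t3 = t2 AND t1 = 1 AND 1 = 1
t4 = in2 OR t3 = 0 OR 1 = 1
t5 = t3 AND t4 = 1 AND 1 = 1
So t5 = 1 as required.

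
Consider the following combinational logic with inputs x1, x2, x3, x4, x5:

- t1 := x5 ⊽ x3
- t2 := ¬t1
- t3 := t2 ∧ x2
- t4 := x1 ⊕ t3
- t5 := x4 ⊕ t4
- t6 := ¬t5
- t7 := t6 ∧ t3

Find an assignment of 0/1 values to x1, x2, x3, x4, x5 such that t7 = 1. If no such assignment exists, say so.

x1=0, x2=1, x3=1, x4=1, x5=1

t7 = t6 ∧ t3 must be 1, so both t6 = 1 and t3 = 1.
t6 = ¬t5 must be 1, so t5 = 0.
t3 = t2 ∧ x2 must be 1, so both t2 = 1 and x2 = 1.
Check with x1=0, x2=1, x3=1, x4=1, x5=1:
t1 = x5 ⊽ x3 = 1 ⊽ 1 = 0
t2 = ¬t1 = ¬0 = 1
t3 = t2 ∧ x2 = 1 ∧ 1 = 1
t4 = x1 ⊕ t3 = 0 ⊕ 1 = 1
t5 = x4 ⊕ t4 = 1 ⊕ 1 = 0
t6 = ¬t5 = ¬0 = 1
t7 = t6 ∧ t3 = 1 ∧ 1 = 1
So t7 = 1 as required.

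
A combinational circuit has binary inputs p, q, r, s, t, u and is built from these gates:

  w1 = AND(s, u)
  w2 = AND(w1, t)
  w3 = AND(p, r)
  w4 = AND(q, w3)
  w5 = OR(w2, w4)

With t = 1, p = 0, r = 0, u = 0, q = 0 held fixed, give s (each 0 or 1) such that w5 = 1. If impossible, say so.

With t = 1, p = 0, r = 0, u = 0, q = 0 fixed, none of the 2 settings of s give w5 = 1.
For example, with s=0:
w1 = AND(s, u) = AND(0, 0) = 0
w2 = AND(w1, t) = AND(0, 1) = 0
w3 = AND(p, r) = AND(0, 0) = 0
w4 = AND(q, w3) = AND(0, 0) = 0
w5 = OR(w2, w4) = OR(0, 0) = 0
giving w5 = 0 ≠ 1.

no solution exists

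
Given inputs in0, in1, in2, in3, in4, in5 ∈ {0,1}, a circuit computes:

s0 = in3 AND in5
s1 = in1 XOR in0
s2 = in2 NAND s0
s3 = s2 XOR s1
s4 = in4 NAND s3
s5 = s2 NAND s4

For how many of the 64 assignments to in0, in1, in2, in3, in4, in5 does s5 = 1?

22

s5 = s2 NAND s4 must be 1, so at least one of s2, s4 is 0.
Enumerating the 64 input combinations, 22 give s5 = 1 and 42 give s5 = 0.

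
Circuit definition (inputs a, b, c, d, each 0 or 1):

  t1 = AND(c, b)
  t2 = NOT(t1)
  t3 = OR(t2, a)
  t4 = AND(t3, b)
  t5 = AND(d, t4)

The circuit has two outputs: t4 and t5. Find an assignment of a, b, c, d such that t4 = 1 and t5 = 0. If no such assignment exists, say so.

a=1, b=1, c=0, d=0

Check with a=1, b=1, c=0, d=0:
t1 = AND(c, b) = AND(0, 1) = 0
t2 = NOT(t1) = NOT 0 = 1
t3 = OR(t2, a) = OR(1, 1) = 1
t4 = AND(t3, b) = AND(1, 1) = 1
t5 = AND(d, t4) = AND(0, 1) = 0
So t4 = 1 and t5 = 0.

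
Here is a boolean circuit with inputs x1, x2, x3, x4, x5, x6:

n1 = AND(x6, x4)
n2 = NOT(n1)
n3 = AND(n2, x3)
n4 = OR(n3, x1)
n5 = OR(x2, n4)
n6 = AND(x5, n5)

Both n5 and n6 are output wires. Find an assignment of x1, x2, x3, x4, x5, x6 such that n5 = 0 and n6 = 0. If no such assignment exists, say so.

Check with x1=0, x2=0, x3=0, x4=0, x5=0, x6=0:
n1 = AND(x6, x4) = AND(0, 0) = 0
n2 = NOT(n1) = NOT 0 = 1
n3 = AND(n2, x3) = AND(1, 0) = 0
n4 = OR(n3, x1) = OR(0, 0) = 0
n5 = OR(x2, n4) = OR(0, 0) = 0
n6 = AND(x5, n5) = AND(0, 0) = 0
So n5 = 0 and n6 = 0.

x1=0, x2=0, x3=0, x4=0, x5=0, x6=0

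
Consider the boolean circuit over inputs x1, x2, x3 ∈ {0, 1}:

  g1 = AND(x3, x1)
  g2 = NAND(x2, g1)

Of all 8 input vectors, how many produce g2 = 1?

7

g2 = NAND(x2, g1) must be 1, so at least one of x2, g1 is 0.
Enumerating the 8 input combinations, 7 give g2 = 1 and 1 give g2 = 0.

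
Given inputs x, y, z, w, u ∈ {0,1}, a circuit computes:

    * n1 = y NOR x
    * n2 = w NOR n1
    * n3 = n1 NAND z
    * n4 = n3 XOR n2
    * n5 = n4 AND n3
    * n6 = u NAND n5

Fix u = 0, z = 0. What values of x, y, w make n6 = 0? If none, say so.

With u = 0, z = 0 fixed, none of the 8 settings of x, y, w give n6 = 0.
For example, with x=0, y=0, w=0:
n1 = y NOR x = 0 NOR 0 = 1
n2 = w NOR n1 = 0 NOR 1 = 0
n3 = n1 NAND z = 1 NAND 0 = 1
n4 = n3 XOR n2 = 1 XOR 0 = 1
n5 = n4 AND n3 = 1 AND 1 = 1
n6 = u NAND n5 = 0 NAND 1 = 1
giving n6 = 1 ≠ 0.

no solution exists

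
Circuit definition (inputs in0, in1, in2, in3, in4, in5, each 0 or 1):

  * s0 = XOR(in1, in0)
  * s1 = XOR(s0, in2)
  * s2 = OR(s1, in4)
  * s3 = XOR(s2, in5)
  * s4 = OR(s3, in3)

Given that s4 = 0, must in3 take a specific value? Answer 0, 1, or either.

s4 = OR(s3, in3) must be 0, so both s3 = 0 and in3 = 0.
Every assignment with s4 = 0 has in3 = 0; there are 16 such assignment(s).

0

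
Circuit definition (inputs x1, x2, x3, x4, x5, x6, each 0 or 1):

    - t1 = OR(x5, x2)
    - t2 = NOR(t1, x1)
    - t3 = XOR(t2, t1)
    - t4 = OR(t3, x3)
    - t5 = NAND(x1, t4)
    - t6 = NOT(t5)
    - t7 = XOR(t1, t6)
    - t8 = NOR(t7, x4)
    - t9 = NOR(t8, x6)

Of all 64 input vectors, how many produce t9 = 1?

t9 = NOR(t8, x6) must be 1, so both t8 = 0 and x6 = 0.
Enumerating the 64 input combinations, 23 give t9 = 1 and 41 give t9 = 0.

23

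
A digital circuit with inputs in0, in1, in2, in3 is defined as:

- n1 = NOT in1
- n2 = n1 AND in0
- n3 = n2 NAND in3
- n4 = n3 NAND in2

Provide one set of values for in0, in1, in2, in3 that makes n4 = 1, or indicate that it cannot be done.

Check with in0=0, in1=0, in2=0, in3=0:
n1 = NOT in1 = NOT 0 = 1
n2 = n1 AND in0 = 1 AND 0 = 0
n3 = n2 NAND in3 = 0 NAND 0 = 1
n4 = n3 NAND in2 = 1 NAND 0 = 1
So n4 = 1 as required.

in0=0, in1=0, in2=0, in3=0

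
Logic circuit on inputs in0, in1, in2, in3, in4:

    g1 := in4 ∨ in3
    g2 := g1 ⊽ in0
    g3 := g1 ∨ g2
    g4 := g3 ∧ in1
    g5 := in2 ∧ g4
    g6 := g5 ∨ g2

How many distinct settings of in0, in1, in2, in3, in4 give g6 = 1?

10

g6 = g5 ∨ g2 must be 1, so at least one of g5, g2 is 1.
Enumerating the 32 input combinations, 10 give g6 = 1 and 22 give g6 = 0.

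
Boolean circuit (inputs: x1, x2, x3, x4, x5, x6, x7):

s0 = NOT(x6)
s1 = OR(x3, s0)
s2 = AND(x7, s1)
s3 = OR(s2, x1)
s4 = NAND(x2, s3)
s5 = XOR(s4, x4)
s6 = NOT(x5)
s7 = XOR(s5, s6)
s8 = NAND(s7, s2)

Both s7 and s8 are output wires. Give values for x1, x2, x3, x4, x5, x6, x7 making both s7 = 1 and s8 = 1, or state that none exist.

x1=1, x2=0, x3=1, x4=1, x5=0, x6=0, x7=0

Check with x1=1, x2=0, x3=1, x4=1, x5=0, x6=0, x7=0:
s0 = NOT(x6) = NOT 0 = 1
s1 = OR(x3, s0) = OR(1, 1) = 1
s2 = AND(x7, s1) = AND(0, 1) = 0
s3 = OR(s2, x1) = OR(0, 1) = 1
s4 = NAND(x2, s3) = NAND(0, 1) = 1
s5 = XOR(s4, x4) = XOR(1, 1) = 0
s6 = NOT(x5) = NOT 0 = 1
s7 = XOR(s5, s6) = XOR(0, 1) = 1
s8 = NAND(s7, s2) = NAND(1, 0) = 1
So s7 = 1 and s8 = 1.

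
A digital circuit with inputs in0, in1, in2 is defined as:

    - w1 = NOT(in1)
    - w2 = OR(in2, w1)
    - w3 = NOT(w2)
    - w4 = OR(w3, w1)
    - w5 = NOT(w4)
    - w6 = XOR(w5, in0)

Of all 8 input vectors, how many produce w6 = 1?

w6 = XOR(w5, in0) must be 1, so w5 and in0 differ.
Satisfying assignments:
  in0=0, in1=1, in2=1
  in0=1, in1=0, in2=0
  in0=1, in1=0, in2=1
  in0=1, in1=1, in2=0

4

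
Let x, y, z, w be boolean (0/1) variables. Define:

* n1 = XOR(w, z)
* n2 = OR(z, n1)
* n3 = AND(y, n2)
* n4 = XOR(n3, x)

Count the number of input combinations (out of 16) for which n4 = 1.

n4 = XOR(n3, x) must be 1, so n3 and x differ.
Enumerating the 16 input combinations, 8 give n4 = 1 and 8 give n4 = 0.

8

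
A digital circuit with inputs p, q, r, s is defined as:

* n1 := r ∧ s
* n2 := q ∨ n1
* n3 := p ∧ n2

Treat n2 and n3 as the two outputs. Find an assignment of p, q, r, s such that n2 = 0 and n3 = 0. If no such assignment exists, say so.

Check with p=0, q=0, r=1, s=0:
n1 = r ∧ s = 1 ∧ 0 = 0
n2 = q ∨ n1 = 0 ∨ 0 = 0
n3 = p ∧ n2 = 0 ∧ 0 = 0
So n2 = 0 and n3 = 0.

p=0, q=0, r=1, s=0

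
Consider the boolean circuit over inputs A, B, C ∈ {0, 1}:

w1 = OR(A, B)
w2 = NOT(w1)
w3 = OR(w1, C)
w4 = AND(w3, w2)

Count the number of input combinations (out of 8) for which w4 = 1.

1

w4 = AND(w3, w2) must be 1, so both w3 = 1 and w2 = 1.
Enumerating the 8 input combinations, 1 give w4 = 1 and 7 give w4 = 0.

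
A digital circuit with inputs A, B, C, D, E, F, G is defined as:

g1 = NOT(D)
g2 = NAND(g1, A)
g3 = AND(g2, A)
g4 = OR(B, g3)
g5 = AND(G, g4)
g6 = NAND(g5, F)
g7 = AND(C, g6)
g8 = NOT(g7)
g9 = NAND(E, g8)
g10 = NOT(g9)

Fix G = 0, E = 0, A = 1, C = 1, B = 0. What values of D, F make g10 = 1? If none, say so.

With G = 0, E = 0, A = 1, C = 1, B = 0 fixed, none of the 4 settings of D, F give g10 = 1.
For example, with D=0, F=0:
g1 = NOT(D) = NOT 0 = 1
g2 = NAND(g1, A) = NAND(1, 1) = 0
g3 = AND(g2, A) = AND(0, 1) = 0
g4 = OR(B, g3) = OR(0, 0) = 0
g5 = AND(G, g4) = AND(0, 0) = 0
g6 = NAND(g5, F) = NAND(0, 0) = 1
g7 = AND(C, g6) = AND(1, 1) = 1
g8 = NOT(g7) = NOT 1 = 0
g9 = NAND(E, g8) = NAND(0, 0) = 1
g10 = NOT(g9) = NOT 1 = 0
giving g10 = 0 ≠ 1.

no solution exists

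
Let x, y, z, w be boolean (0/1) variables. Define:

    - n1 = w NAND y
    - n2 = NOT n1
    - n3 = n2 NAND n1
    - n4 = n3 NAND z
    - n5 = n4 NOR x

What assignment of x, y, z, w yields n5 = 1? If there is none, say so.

n5 = n4 NOR x must be 1, so both n4 = 0 and x = 0.
Check with x=0 y=1 z=1 w=0:
n1 = w NAND y = 0 NAND 1 = 1
n2 = NOT n1 = NOT 1 = 0
n3 = n2 NAND n1 = 0 NAND 1 = 1
n4 = n3 NAND z = 1 NAND 1 = 0
n5 = n4 NOR x = 0 NOR 0 = 1
So n5 = 1 as required.

x=0 y=1 z=1 w=0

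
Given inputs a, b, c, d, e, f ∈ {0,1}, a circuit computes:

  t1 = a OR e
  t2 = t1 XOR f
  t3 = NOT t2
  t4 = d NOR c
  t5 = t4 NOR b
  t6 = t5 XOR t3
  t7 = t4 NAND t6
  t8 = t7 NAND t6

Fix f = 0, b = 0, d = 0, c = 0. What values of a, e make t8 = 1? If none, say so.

t8 = t7 NAND t6 must be 1, so at least one of t7, t6 is 0.
Check with f = 0, b = 0, d = 0, c = 0 and a=0, e=1:
t1 = a OR e = 0 OR 1 = 1
t2 = t1 XOR f = 1 XOR 0 = 1
t3 = NOT t2 = NOT 1 = 0
t4 = d NOR c = 0 NOR 0 = 1
t5 = t4 NOR b = 1 NOR 0 = 0
t6 = t5 XOR t3 = 0 XOR 0 = 0
t7 = t4 NAND t6 = 1 NAND 0 = 1
t8 = t7 NAND t6 = 1 NAND 0 = 1
So t8 = 1.

a=0, e=1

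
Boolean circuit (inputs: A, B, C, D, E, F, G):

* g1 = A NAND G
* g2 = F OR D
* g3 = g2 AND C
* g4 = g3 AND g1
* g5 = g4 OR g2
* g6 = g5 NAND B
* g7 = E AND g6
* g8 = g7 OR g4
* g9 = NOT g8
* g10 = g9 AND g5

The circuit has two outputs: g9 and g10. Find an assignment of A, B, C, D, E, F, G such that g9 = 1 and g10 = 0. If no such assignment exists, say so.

A=0 B=0 C=0 D=0 E=0 F=0 G=0

Check with A=0 B=0 C=0 D=0 E=0 F=0 G=0:
g1 = A NAND G = 0 NAND 0 = 1
g2 = F OR D = 0 OR 0 = 0
g3 = g2 AND C = 0 AND 0 = 0
g4 = g3 AND g1 = 0 AND 1 = 0
g5 = g4 OR g2 = 0 OR 0 = 0
g6 = g5 NAND B = 0 NAND 0 = 1
g7 = E AND g6 = 0 AND 1 = 0
g8 = g7 OR g4 = 0 OR 0 = 0
g9 = NOT g8 = NOT 0 = 1
g10 = g9 AND g5 = 1 AND 0 = 0
So g9 = 1 and g10 = 0.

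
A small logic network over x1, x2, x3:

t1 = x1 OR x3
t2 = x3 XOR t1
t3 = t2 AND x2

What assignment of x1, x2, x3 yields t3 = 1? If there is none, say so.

t3 = t2 AND x2 must be 1, so both t2 = 1 and x2 = 1.
Check with x1=1, x2=1, x3=0:
t1 = x1 OR x3 = 1 OR 0 = 1
t2 = x3 XOR t1 = 0 XOR 1 = 1
t3 = t2 AND x2 = 1 AND 1 = 1
So t3 = 1 as required.

x1=1, x2=1, x3=0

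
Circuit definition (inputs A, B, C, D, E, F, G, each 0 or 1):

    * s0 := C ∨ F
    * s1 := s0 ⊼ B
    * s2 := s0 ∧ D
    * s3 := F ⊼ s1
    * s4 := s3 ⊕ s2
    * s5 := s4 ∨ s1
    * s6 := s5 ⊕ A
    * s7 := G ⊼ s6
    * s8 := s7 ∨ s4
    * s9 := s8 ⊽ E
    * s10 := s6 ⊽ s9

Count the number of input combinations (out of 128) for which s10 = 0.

s10 = s6 ⊽ s9 must be 0, so at least one of s6, s9 is 1.
Enumerating the 128 input combinations, 64 give s10 = 0 and 64 give s10 = 1.

64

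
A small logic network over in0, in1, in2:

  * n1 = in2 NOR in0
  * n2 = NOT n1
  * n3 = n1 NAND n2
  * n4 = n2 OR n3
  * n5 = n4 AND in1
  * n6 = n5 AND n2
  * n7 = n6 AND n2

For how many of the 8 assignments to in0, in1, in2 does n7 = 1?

n7 = n6 AND n2 must be 1, so both n6 = 1 and n2 = 1.
Enumerating the 8 input combinations, 3 give n7 = 1 and 5 give n7 = 0.

3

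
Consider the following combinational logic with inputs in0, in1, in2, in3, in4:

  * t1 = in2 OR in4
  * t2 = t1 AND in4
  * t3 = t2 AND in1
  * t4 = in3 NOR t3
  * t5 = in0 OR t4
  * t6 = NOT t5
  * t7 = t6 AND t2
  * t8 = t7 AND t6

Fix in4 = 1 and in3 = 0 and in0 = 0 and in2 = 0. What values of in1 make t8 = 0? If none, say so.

Check with in4 = 1 and in3 = 0 and in0 = 0 and in2 = 0 and in1=0:
t1 = in2 OR in4 = 0 OR 1 = 1
t2 = t1 AND in4 = 1 AND 1 = 1
t3 = t2 AND in1 = 1 AND 0 = 0
t4 = in3 NOR t3 = 0 NOR 0 = 1
t5 = in0 OR t4 = 0 OR 1 = 1
t6 = NOT t5 = NOT 1 = 0
t7 = t6 AND t2 = 0 AND 1 = 0
t8 = t7 AND t6 = 0 AND 0 = 0
So t8 = 0.

in1=0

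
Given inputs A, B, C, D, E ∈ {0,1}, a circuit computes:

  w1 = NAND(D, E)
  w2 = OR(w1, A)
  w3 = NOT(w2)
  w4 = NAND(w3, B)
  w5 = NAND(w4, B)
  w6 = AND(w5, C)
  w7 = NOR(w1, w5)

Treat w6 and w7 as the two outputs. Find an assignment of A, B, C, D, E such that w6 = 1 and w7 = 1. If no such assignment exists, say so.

no solution exists

Across all 32 input combinations, none give both w6 = 1 and w7 = 1.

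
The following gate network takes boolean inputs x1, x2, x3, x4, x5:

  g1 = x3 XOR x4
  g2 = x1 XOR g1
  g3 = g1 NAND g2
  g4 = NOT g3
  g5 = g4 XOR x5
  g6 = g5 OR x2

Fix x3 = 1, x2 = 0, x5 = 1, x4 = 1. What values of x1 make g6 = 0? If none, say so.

With x3 = 1, x2 = 0, x5 = 1, x4 = 1 fixed, none of the 2 settings of x1 give g6 = 0.
For example, with x1=1:
g1 = x3 XOR x4 = 1 XOR 1 = 0
g2 = x1 XOR g1 = 1 XOR 0 = 1
g3 = g1 NAND g2 = 0 NAND 1 = 1
g4 = NOT g3 = NOT 1 = 0
g5 = g4 XOR x5 = 0 XOR 1 = 1
g6 = g5 OR x2 = 1 OR 0 = 1
giving g6 = 1 ≠ 0.

no solution exists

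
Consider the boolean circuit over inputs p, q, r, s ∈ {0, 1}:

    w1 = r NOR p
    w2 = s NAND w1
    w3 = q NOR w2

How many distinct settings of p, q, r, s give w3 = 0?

15

w3 = q NOR w2 must be 0, so at least one of q, w2 is 1.
Enumerating the 16 input combinations, 15 give w3 = 0 and 1 give w3 = 1.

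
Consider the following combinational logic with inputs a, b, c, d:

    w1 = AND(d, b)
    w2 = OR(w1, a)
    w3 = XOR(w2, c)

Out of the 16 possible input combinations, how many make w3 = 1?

8

w3 = XOR(w2, c) must be 1, so w2 and c differ.
Enumerating the 16 input combinations, 8 give w3 = 1 and 8 give w3 = 0.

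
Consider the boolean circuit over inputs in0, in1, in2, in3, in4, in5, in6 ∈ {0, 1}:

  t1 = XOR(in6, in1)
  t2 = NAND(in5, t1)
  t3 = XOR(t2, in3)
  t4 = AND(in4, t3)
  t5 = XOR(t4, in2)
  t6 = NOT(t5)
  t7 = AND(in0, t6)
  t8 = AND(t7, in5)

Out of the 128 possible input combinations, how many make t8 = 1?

16

t8 = AND(t7, in5) must be 1, so both t7 = 1 and in5 = 1.
t7 = AND(in0, t6) must be 1, so both in0 = 1 and t6 = 1.
Enumerating the 128 input combinations, 16 give t8 = 1 and 112 give t8 = 0.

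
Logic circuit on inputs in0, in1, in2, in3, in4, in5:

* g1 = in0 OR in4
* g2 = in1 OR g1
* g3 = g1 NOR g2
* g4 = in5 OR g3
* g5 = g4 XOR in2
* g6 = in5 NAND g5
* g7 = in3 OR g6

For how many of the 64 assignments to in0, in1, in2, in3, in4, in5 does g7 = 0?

8

g7 = in3 OR g6 must be 0, so both in3 = 0 and g6 = 0.
g6 = in5 NAND g5 must be 0, so both in5 = 1 and g5 = 1.
Enumerating the 64 input combinations, 8 give g7 = 0 and 56 give g7 = 1.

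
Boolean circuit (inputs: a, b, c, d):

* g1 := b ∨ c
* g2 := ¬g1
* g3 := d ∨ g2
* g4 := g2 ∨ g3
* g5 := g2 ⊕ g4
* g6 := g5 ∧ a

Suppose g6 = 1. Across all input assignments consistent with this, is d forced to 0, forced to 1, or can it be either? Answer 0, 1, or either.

1

g6 = g5 ∧ a must be 1, so both g5 = 1 and a = 1.
g5 = g2 ⊕ g4 must be 1, so g2 and g4 differ.
Every assignment with g6 = 1 has d = 1; there are 3 such assignment(s).
  a=1, b=0, c=1, d=1
  a=1, b=1, c=0, d=1
  a=1, b=1, c=1, d=1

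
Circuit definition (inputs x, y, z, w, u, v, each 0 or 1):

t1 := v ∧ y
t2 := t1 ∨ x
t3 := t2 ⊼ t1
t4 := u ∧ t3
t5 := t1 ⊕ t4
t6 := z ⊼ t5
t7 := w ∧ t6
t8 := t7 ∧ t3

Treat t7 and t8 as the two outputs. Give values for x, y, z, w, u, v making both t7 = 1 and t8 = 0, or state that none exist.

x=0 y=1 z=0 w=1 u=0 v=1

Check with x=0 y=1 z=0 w=1 u=0 v=1:
t1 = v ∧ y = 1 ∧ 1 = 1
t2 = t1 ∨ x = 1 ∨ 0 = 1
t3 = t2 ⊼ t1 = 1 ⊼ 1 = 0
t4 = u ∧ t3 = 0 ∧ 0 = 0
t5 = t1 ⊕ t4 = 1 ⊕ 0 = 1
t6 = z ⊼ t5 = 0 ⊼ 1 = 1
t7 = w ∧ t6 = 1 ∧ 1 = 1
t8 = t7 ∧ t3 = 1 ∧ 0 = 0
So t7 = 1 and t8 = 0.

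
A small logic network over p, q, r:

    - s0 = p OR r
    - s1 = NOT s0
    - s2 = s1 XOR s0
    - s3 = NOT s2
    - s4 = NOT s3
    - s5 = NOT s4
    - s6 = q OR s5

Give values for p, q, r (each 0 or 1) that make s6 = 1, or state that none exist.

p=0, q=1, r=1

Check with p=0, q=1, r=1:
s0 = p OR r = 0 OR 1 = 1
s1 = NOT s0 = NOT 1 = 0
s2 = s1 XOR s0 = 0 XOR 1 = 1
s3 = NOT s2 = NOT 1 = 0
s4 = NOT s3 = NOT 0 = 1
s5 = NOT s4 = NOT 1 = 0
s6 = q OR s5 = 1 OR 0 = 1
So s6 = 1 as required.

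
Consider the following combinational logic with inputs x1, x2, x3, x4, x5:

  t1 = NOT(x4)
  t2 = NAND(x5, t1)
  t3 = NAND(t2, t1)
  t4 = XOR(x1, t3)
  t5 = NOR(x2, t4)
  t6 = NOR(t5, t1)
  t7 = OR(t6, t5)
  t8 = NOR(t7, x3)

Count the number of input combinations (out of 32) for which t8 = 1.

6

t8 = NOR(t7, x3) must be 1, so both t7 = 0 and x3 = 0.
t7 = OR(t6, t5) must be 0, so both t6 = 0 and t5 = 0.
t6 = NOR(t5, t1) must be 0, so at least one of t5, t1 is 1.
Satisfying assignments:
  x1=0, x2=0, x3=0, x4=0, x5=1
  x1=0, x2=1, x3=0, x4=0, x5=0
  x1=0, x2=1, x3=0, x4=0, x5=1
  x1=1, x2=0, x3=0, x4=0, x5=0
  x1=1, x2=1, x3=0, x4=0, x5=0
  x1=1, x2=1, x3=0, x4=0, x5=1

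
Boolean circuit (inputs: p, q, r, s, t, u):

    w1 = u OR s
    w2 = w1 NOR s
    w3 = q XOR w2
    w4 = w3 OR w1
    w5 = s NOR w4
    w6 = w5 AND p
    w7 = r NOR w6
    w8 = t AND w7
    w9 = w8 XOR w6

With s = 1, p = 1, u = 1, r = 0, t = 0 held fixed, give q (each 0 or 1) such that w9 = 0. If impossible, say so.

q=0

w9 = w8 XOR w6 must be 0, so w8 and w6 are equal.
Check with s = 1, p = 1, u = 1, r = 0, t = 0 and q=0:
w1 = u OR s = 1 OR 1 = 1
w2 = w1 NOR s = 1 NOR 1 = 0
w3 = q XOR w2 = 0 XOR 0 = 0
w4 = w3 OR w1 = 0 OR 1 = 1
w5 = s NOR w4 = 1 NOR 1 = 0
w6 = w5 AND p = 0 AND 1 = 0
w7 = r NOR w6 = 0 NOR 0 = 1
w8 = t AND w7 = 0 AND 1 = 0
w9 = w8 XOR w6 = 0 XOR 0 = 0
So w9 = 0.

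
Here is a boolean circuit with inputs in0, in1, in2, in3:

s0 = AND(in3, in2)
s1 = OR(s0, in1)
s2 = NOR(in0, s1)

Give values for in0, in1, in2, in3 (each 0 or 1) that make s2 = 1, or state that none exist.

s2 = NOR(in0, s1) must be 1, so both in0 = 0 and s1 = 0.
Check with in0=0, in1=0, in2=0, in3=1:
s0 = AND(in3, in2) = AND(1, 0) = 0
s1 = OR(s0, in1) = OR(0, 0) = 0
s2 = NOR(in0, s1) = NOR(0, 0) = 1
So s2 = 1 as required.

in0=0, in1=0, in2=0, in3=1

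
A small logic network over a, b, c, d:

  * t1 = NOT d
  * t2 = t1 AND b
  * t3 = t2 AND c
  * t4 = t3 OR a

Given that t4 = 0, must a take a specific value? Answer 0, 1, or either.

t4 = t3 OR a must be 0, so both t3 = 0 and a = 0.
t3 = t2 AND c must be 0, so at least one of t2, c is 0.
Every assignment with t4 = 0 has a = 0; there are 7 such assignment(s).

0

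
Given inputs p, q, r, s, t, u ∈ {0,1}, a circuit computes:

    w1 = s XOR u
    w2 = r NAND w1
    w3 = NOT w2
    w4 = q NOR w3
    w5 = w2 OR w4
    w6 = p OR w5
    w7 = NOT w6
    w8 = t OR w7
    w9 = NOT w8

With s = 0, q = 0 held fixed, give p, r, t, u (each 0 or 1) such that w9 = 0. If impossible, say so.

p=1, r=1, t=1, u=0

w9 = NOT w8 must be 0, so w8 = 1.
w8 = t OR w7 must be 1, so at least one of t, w7 is 1.
Check with s = 0, q = 0 and p=1, r=1, t=1, u=0:
w1 = s XOR u = 0 XOR 0 = 0
w2 = r NAND w1 = 1 NAND 0 = 1
w3 = NOT w2 = NOT 1 = 0
w4 = q NOR w3 = 0 NOR 0 = 1
w5 = w2 OR w4 = 1 OR 1 = 1
w6 = p OR w5 = 1 OR 1 = 1
w7 = NOT w6 = NOT 1 = 0
w8 = t OR w7 = 1 OR 0 = 1
w9 = NOT w8 = NOT 1 = 0
So w9 = 0.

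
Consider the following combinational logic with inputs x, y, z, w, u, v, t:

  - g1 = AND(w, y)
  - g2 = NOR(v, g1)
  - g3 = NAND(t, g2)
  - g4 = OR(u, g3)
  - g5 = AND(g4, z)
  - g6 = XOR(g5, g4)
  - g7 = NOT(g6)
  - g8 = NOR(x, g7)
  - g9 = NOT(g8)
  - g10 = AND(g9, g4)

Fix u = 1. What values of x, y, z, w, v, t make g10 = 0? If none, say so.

x=0, y=1, z=0, w=1, v=1, t=0

Check with u = 1 and x=0, y=1, z=0, w=1, v=1, t=0:
g1 = AND(w, y) = AND(1, 1) = 1
g2 = NOR(v, g1) = NOR(1, 1) = 0
g3 = NAND(t, g2) = NAND(0, 0) = 1
g4 = OR(u, g3) = OR(1, 1) = 1
g5 = AND(g4, z) = AND(1, 0) = 0
g6 = XOR(g5, g4) = XOR(0, 1) = 1
g7 = NOT(g6) = NOT 1 = 0
g8 = NOR(x, g7) = NOR(0, 0) = 1
g9 = NOT(g8) = NOT 1 = 0
g10 = AND(g9, g4) = AND(0, 1) = 0
So g10 = 0.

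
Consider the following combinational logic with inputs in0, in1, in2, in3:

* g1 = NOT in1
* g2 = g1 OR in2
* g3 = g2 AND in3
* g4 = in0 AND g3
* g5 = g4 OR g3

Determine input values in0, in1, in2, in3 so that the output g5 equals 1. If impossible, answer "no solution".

in0=0, in1=1, in2=1, in3=1

g5 = g4 OR g3 must be 1, so at least one of g4, g3 is 1.
Check with in0=0, in1=1, in2=1, in3=1:
g1 = NOT in1 = NOT 1 = 0
g2 = g1 OR in2 = 0 OR 1 = 1
g3 = g2 AND in3 = 1 AND 1 = 1
g4 = in0 AND g3 = 0 AND 1 = 0
g5 = g4 OR g3 = 0 OR 1 = 1
So g5 = 1 as required.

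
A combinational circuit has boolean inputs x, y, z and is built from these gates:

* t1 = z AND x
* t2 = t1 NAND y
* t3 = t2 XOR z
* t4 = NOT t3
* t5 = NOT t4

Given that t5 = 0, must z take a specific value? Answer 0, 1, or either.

1

t5 = NOT t4 must be 0, so t4 = 1.
t4 = NOT t3 must be 1, so t3 = 0.
t3 = t2 XOR z must be 0, so t2 and z are equal.
Every assignment with t5 = 0 has z = 1; there are 3 such assignment(s).
  x=0, y=0, z=1
  x=0, y=1, z=1
  x=1, y=0, z=1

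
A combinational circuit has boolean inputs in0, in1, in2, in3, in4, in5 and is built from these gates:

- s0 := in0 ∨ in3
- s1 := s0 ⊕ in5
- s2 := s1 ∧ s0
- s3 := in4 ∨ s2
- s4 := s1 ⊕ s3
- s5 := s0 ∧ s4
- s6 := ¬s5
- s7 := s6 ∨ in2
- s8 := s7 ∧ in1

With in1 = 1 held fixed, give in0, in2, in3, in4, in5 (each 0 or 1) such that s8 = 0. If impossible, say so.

s8 = s7 ∧ in1 must be 0, so at least one of s7, in1 is 0.
Check with in1 = 1 and in0=1, in2=0, in3=0, in4=1, in5=1:
s0 = in0 ∨ in3 = 1 ∨ 0 = 1
s1 = s0 ⊕ in5 = 1 ⊕ 1 = 0
s2 = s1 ∧ s0 = 0 ∧ 1 = 0
s3 = in4 ∨ s2 = 1 ∨ 0 = 1
s4 = s1 ⊕ s3 = 0 ⊕ 1 = 1
s5 = s0 ∧ s4 = 1 ∧ 1 = 1
s6 = ¬s5 = ¬1 = 0
s7 = s6 ∨ in2 = 0 ∨ 0 = 0
s8 = s7 ∧ in1 = 0 ∧ 1 = 0
So s8 = 0.

in0=1, in2=0, in3=0, in4=1, in5=1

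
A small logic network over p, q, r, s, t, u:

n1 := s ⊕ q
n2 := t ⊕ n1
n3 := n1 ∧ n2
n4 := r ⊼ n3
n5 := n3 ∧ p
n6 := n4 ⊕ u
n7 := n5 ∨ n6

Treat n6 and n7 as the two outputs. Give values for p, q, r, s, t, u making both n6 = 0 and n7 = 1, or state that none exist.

Check with p=1, q=0, r=1, s=1, t=0, u=0:
n1 = s ⊕ q = 1 ⊕ 0 = 1
n2 = t ⊕ n1 = 0 ⊕ 1 = 1
n3 = n1 ∧ n2 = 1 ∧ 1 = 1
n4 = r ⊼ n3 = 1 ⊼ 1 = 0
n5 = n3 ∧ p = 1 ∧ 1 = 1
n6 = n4 ⊕ u = 0 ⊕ 0 = 0
n7 = n5 ∨ n6 = 1 ∨ 0 = 1
So n6 = 0 and n7 = 1.

p=1, q=0, r=1, s=1, t=0, u=0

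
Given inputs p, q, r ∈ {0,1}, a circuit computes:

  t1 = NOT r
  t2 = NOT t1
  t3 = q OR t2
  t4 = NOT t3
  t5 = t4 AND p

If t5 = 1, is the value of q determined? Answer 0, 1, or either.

0

t5 = t4 AND p must be 1, so both t4 = 1 and p = 1.
t4 = NOT t3 must be 1, so t3 = 0.
t3 = q OR t2 must be 0, so both q = 0 and t2 = 0.
Every assignment with t5 = 1 has q = 0; there are 1 such assignment(s).
  p=1, q=0, r=0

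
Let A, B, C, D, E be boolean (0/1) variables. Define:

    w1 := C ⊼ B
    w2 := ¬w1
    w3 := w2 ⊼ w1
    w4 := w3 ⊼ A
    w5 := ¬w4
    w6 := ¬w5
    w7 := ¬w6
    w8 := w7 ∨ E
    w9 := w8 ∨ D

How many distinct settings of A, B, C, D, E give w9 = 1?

28

w9 = w8 ∨ D must be 1, so at least one of w8, D is 1.
Enumerating the 32 input combinations, 28 give w9 = 1 and 4 give w9 = 0.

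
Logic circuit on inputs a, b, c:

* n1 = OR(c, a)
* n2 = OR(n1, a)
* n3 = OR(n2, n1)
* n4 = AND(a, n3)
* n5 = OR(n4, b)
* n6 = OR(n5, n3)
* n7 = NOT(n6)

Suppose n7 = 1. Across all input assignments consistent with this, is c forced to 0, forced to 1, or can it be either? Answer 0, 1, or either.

0

n7 = NOT(n6) must be 1, so n6 = 0.
Every assignment with n7 = 1 has c = 0; there are 1 such assignment(s).
  a=0, b=0, c=0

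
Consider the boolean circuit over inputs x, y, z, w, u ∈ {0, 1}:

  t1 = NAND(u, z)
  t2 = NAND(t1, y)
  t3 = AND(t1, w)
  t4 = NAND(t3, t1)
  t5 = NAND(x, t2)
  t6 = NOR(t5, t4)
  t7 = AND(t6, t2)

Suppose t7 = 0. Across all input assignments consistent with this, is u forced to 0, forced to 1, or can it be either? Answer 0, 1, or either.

Both values of u occur among assignments with t7 = 0:
  u=0: x=0, y=0, z=0, w=0, u=0
  u=1: x=0, y=0, z=0, w=0, u=1

either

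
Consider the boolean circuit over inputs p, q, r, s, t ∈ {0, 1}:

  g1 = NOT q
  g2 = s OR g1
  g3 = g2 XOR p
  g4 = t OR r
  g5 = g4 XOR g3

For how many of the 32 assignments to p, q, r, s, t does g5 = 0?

16

g5 = g4 XOR g3 must be 0, so g4 and g3 are equal.
Enumerating the 32 input combinations, 16 give g5 = 0 and 16 give g5 = 1.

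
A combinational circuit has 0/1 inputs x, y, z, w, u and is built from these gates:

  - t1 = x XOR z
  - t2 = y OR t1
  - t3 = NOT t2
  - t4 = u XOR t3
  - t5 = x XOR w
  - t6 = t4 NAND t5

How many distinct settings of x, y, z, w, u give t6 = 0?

8

t6 = t4 NAND t5 must be 0, so both t4 = 1 and t5 = 1.
t4 = u XOR t3 must be 1, so u and t3 differ.
t5 = x XOR w must be 1, so x and w differ.
Enumerating the 32 input combinations, 8 give t6 = 0 and 24 give t6 = 1.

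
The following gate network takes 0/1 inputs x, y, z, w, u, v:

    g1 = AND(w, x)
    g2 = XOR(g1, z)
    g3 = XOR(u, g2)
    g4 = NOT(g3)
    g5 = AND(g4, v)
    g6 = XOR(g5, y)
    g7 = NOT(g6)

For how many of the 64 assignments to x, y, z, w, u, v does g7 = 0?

g7 = NOT(g6) must be 0, so g6 = 1.
g6 = XOR(g5, y) must be 1, so g5 and y differ.
Enumerating the 64 input combinations, 32 give g7 = 0 and 32 give g7 = 1.

32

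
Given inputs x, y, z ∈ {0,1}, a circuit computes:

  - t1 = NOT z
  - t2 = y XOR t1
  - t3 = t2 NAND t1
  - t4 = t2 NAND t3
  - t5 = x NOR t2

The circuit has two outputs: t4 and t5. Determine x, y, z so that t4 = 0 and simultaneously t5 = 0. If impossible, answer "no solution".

Check with x=1, y=1, z=1:
t1 = NOT z = NOT 1 = 0
t2 = y XOR t1 = 1 XOR 0 = 1
t3 = t2 NAND t1 = 1 NAND 0 = 1
t4 = t2 NAND t3 = 1 NAND 1 = 0
t5 = x NOR t2 = 1 NOR 1 = 0
So t4 = 0 and t5 = 0.

x=1, y=1, z=1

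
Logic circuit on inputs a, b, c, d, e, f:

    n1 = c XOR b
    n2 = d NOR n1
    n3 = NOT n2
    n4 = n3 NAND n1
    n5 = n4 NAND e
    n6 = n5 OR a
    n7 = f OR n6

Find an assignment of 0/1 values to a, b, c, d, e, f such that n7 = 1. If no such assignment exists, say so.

n7 = f OR n6 must be 1, so at least one of f, n6 is 1.
Check with a=1, b=0, c=0, d=1, e=0, f=0:
n1 = c XOR b = 0 XOR 0 = 0
n2 = d NOR n1 = 1 NOR 0 = 0
n3 = NOT n2 = NOT 0 = 1
n4 = n3 NAND n1 = 1 NAND 0 = 1
n5 = n4 NAND e = 1 NAND 0 = 1
n6 = n5 OR a = 1 OR 1 = 1
n7 = f OR n6 = 0 OR 1 = 1
So n7 = 1 as required.

a=1, b=0, c=0, d=1, e=0, f=0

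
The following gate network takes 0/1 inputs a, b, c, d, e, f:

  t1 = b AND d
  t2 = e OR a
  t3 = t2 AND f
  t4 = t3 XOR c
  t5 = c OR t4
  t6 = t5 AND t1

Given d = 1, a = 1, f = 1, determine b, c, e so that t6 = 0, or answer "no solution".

b=0 c=0 e=1

t6 = t5 AND t1 must be 0, so at least one of t5, t1 is 0.
Check with d = 1, a = 1, f = 1 and b=0, c=0, e=1:
t1 = b AND d = 0 AND 1 = 0
t2 = e OR a = 1 OR 1 = 1
t3 = t2 AND f = 1 AND 1 = 1
t4 = t3 XOR c = 1 XOR 0 = 1
t5 = c OR t4 = 0 OR 1 = 1
t6 = t5 AND t1 = 1 AND 0 = 0
So t6 = 0.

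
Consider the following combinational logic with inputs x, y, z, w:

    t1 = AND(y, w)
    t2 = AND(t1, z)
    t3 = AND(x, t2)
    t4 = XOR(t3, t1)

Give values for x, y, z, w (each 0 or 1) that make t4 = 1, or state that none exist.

x=1, y=1, z=0, w=1

t4 = XOR(t3, t1) must be 1, so t3 and t1 differ.
Check with x=1, y=1, z=0, w=1:
t1 = AND(y, w) = AND(1, 1) = 1
t2 = AND(t1, z) = AND(1, 0) = 0
t3 = AND(x, t2) = AND(1, 0) = 0
t4 = XOR(t3, t1) = XOR(0, 1) = 1
So t4 = 1 as required.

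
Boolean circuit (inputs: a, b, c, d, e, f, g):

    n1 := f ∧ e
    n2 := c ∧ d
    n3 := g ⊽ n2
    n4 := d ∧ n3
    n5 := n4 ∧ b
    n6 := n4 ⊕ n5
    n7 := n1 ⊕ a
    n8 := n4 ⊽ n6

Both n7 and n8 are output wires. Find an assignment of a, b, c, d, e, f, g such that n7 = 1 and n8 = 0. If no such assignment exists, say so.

a=0, b=1, c=0, d=1, e=1, f=1, g=0

Check with a=0, b=1, c=0, d=1, e=1, f=1, g=0:
n1 = f ∧ e = 1 ∧ 1 = 1
n2 = c ∧ d = 0 ∧ 1 = 0
n3 = g ⊽ n2 = 0 ⊽ 0 = 1
n4 = d ∧ n3 = 1 ∧ 1 = 1
n5 = n4 ∧ b = 1 ∧ 1 = 1
n6 = n4 ⊕ n5 = 1 ⊕ 1 = 0
n7 = n1 ⊕ a = 1 ⊕ 0 = 1
n8 = n4 ⊽ n6 = 1 ⊽ 0 = 0
So n7 = 1 and n8 = 0.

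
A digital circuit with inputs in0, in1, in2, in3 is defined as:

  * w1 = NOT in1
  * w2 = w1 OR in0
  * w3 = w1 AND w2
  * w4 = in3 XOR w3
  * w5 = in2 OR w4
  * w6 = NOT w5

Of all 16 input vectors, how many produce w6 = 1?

4

w6 = NOT w5 must be 1, so w5 = 0.
w5 = in2 OR w4 must be 0, so both in2 = 0 and w4 = 0.
w4 = in3 XOR w3 must be 0, so in3 and w3 are equal.
Satisfying assignments:
  in0=0, in1=0, in2=0, in3=1
  in0=0, in1=1, in2=0, in3=0
  in0=1, in1=0, in2=0, in3=1
  in0=1, in1=1, in2=0, in3=0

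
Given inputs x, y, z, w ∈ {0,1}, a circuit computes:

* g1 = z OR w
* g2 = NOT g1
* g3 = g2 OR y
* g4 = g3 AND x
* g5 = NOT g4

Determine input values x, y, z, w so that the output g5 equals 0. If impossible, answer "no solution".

x=1, y=1, z=1, w=0

g5 = NOT g4 must be 0, so g4 = 1.
g4 = g3 AND x must be 1, so both g3 = 1 and x = 1.
Check with x=1, y=1, z=1, w=0:
g1 = z OR w = 1 OR 0 = 1
g2 = NOT g1 = NOT 1 = 0
g3 = g2 OR y = 0 OR 1 = 1
g4 = g3 AND x = 1 AND 1 = 1
g5 = NOT g4 = NOT 1 = 0
So g5 = 0 as required.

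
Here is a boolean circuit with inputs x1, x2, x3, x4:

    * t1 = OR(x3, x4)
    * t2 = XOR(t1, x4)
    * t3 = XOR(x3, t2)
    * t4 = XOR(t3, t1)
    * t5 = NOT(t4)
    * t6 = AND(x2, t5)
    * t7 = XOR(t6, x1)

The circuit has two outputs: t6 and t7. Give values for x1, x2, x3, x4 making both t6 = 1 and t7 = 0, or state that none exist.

Check with x1=1, x2=1, x3=0, x4=0:
t1 = OR(x3, x4) = OR(0, 0) = 0
t2 = XOR(t1, x4) = XOR(0, 0) = 0
t3 = XOR(x3, t2) = XOR(0, 0) = 0
t4 = XOR(t3, t1) = XOR(0, 0) = 0
t5 = NOT(t4) = NOT 0 = 1
t6 = AND(x2, t5) = AND(1, 1) = 1
t7 = XOR(t6, x1) = XOR(1, 1) = 0
So t6 = 1 and t7 = 0.

x1=1, x2=1, x3=0, x4=0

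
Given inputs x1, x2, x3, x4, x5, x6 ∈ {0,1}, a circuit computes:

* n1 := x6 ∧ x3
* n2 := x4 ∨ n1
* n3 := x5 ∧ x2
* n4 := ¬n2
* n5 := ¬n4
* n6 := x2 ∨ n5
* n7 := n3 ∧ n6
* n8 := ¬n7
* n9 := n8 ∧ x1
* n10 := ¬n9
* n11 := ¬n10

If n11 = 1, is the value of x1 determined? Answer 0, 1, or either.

1

n11 = ¬n10 must be 1, so n10 = 0.
Every assignment with n11 = 1 has x1 = 1; there are 24 such assignment(s).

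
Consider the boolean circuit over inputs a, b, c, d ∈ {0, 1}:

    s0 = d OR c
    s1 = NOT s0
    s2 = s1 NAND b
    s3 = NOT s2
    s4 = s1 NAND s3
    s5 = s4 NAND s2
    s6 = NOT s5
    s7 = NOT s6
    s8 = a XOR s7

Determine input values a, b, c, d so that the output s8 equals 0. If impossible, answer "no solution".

s8 = a XOR s7 must be 0, so a and s7 are equal.
Check with a=1, b=1, c=0, d=0:
s0 = d OR c = 0 OR 0 = 0
s1 = NOT s0 = NOT 0 = 1
s2 = s1 NAND b = 1 NAND 1 = 0
s3 = NOT s2 = NOT 0 = 1
s4 = s1 NAND s3 = 1 NAND 1 = 0
s5 = s4 NAND s2 = 0 NAND 0 = 1
s6 = NOT s5 = NOT 1 = 0
s7 = NOT s6 = NOT 0 = 1
s8 = a XOR s7 = 1 XOR 1 = 0
So s8 = 0 as required.

a=1, b=1, c=0, d=0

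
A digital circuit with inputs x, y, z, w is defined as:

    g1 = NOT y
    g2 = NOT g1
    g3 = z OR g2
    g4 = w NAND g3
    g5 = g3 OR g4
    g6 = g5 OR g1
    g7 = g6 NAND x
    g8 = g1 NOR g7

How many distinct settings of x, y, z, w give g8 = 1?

g8 = g1 NOR g7 must be 1, so both g1 = 0 and g7 = 0.
g1 = NOT y must be 0, so y = 1.
Satisfying assignments:
  x=1, y=1, z=0, w=0
  x=1, y=1, z=0, w=1
  x=1, y=1, z=1, w=0
  x=1, y=1, z=1, w=1

4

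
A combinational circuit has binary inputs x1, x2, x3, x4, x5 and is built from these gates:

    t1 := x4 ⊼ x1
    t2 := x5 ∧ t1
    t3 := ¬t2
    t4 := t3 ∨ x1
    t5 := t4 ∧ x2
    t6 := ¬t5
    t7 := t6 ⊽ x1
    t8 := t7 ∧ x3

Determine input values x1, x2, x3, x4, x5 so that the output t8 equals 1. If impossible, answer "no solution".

t8 = t7 ∧ x3 must be 1, so both t7 = 1 and x3 = 1.
t7 = t6 ⊽ x1 must be 1, so both t6 = 0 and x1 = 0.
Check with x1=0, x2=1, x3=1, x4=0, x5=0:
t1 = x4 ⊼ x1 = 0 ⊼ 0 = 1
t2 = x5 ∧ t1 = 0 ∧ 1 = 0
t3 = ¬t2 = ¬0 = 1
t4 = t3 ∨ x1 = 1 ∨ 0 = 1
t5 = t4 ∧ x2 = 1 ∧ 1 = 1
t6 = ¬t5 = ¬1 = 0
t7 = t6 ⊽ x1 = 0 ⊽ 0 = 1
t8 = t7 ∧ x3 = 1 ∧ 1 = 1
So t8 = 1 as required.

x1=0, x2=1, x3=1, x4=0, x5=0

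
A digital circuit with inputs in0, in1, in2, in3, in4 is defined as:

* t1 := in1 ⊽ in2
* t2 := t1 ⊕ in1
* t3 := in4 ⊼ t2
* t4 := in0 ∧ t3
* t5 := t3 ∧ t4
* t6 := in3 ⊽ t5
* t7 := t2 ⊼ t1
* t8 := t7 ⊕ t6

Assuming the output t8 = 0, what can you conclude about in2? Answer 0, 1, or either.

Both values of in2 occur among assignments with t8 = 0:
  in2=0: in0=0, in1=0, in2=0, in3=1, in4=0
  in2=1: in0=0, in1=0, in2=1, in3=0, in4=0

either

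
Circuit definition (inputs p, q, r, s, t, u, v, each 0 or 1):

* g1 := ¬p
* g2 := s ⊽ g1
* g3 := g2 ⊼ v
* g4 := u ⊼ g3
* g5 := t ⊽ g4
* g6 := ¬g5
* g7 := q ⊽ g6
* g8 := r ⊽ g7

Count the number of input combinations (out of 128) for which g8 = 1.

g8 = r ⊽ g7 must be 1, so both r = 0 and g7 = 0.
g7 = q ⊽ g6 must be 0, so at least one of q, g6 is 1.
Enumerating the 128 input combinations, 57 give g8 = 1 and 71 give g8 = 0.

57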